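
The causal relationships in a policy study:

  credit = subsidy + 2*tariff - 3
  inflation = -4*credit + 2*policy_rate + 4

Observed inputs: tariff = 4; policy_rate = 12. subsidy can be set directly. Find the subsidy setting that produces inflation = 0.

Substituting into the credit equation gives credit = subsidy + 5.
Substituting into the inflation equation gives inflation = -4*subsidy + 8.
Solve -4*subsidy + 8 = 0: subsidy = (0 - 8) / -4 = 2.

subsidy = 2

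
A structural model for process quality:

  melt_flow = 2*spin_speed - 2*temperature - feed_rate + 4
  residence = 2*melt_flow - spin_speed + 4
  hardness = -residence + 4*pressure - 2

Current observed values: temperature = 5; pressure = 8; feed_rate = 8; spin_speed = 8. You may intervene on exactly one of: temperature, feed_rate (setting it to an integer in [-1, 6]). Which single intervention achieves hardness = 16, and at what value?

set feed_rate = 1

Intervening on temperature: hardness = 4*temperature + 10. Reaching 16 requires temperature = 3/2, not an integer.
Intervening on feed_rate: with other inputs at their observed values, hardness = 2*feed_rate + 14. Solving for 16 gives feed_rate = 1, within [-1, 6].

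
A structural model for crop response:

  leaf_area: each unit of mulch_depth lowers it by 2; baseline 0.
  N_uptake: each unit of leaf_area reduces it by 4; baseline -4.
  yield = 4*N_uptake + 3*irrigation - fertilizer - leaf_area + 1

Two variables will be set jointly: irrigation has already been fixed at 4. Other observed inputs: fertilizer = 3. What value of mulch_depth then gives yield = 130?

With irrigation held at 4:
Substituting into the N_uptake equation gives N_uptake = 8*mulch_depth - 4.
Substituting into the yield equation gives yield = 34*mulch_depth - 6.
Solve 34*mulch_depth - 6 = 130: mulch_depth = (130 + 6) / 34 = 4.

mulch_depth = 4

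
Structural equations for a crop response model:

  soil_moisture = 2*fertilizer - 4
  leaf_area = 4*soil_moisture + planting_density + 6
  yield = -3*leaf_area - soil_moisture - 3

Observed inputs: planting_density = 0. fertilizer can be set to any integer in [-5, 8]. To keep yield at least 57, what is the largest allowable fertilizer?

Substituting into the leaf_area equation gives leaf_area = 8*fertilizer - 10.
This gives yield = -26*fertilizer + 31.
Require -26*fertilizer + 31 ≥ 57, so fertilizer ≤ -1.
The largest integer in [-5, 8] satisfying this is -1.

fertilizer = -1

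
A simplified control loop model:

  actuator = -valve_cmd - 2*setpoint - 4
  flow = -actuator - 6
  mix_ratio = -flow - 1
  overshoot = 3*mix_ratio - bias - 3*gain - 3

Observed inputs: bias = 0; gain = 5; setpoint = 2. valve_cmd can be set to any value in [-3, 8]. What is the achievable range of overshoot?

Substituting into the actuator equation gives actuator = -valve_cmd - 8.
So flow = valve_cmd + 2.
Substituting into the mix_ratio equation gives mix_ratio = -valve_cmd - 3.
Substituting into the overshoot equation gives overshoot = -3*valve_cmd - 27.
Linear in valve_cmd, so extremes are at the endpoints: valve_cmd = -3 gives overshoot = -18; valve_cmd = 8 gives overshoot = -51.

-51 to -18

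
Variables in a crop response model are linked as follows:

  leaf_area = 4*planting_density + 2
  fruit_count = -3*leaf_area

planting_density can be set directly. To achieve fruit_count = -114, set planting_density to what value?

Substituting into the fruit_count equation gives fruit_count = -12*planting_density - 6.
Solve -12*planting_density - 6 = -114: planting_density = (-114 + 6) / -12 = 9.

planting_density = 9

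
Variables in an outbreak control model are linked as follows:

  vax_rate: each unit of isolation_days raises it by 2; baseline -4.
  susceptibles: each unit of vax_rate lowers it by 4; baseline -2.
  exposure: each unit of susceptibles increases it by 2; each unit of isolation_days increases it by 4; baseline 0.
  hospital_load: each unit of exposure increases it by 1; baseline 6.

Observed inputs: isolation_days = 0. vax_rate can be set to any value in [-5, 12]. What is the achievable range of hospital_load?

-94 to 42

Intervening on vax_rate fixes its value directly, overriding its dependence on isolation_days.
Substituting into the exposure equation gives exposure = -8*vax_rate - 4.
This gives hospital_load = -8*vax_rate + 2.
Linear in vax_rate, so extremes are at the endpoints: vax_rate = -5 gives hospital_load = 42; vax_rate = 12 gives hospital_load = -94.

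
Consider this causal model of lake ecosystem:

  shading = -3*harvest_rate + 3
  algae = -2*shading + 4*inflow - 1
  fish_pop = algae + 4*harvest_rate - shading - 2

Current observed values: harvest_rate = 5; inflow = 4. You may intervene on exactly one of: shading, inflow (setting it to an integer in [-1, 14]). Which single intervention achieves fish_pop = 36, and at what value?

Intervening on shading: with other inputs at their observed values, fish_pop = -3*shading + 33. Solving for 36 gives shading = -1, within [-1, 14].
Intervening on inflow: fish_pop = 4*inflow + 53. Reaching 36 requires inflow = -17/4, not an integer.

set shading = -1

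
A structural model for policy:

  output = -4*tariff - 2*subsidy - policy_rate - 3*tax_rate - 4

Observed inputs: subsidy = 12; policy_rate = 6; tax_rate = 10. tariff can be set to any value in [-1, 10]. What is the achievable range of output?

-104 to -60

Substituting into the output equation gives output = -4*tariff - 64.
Linear in tariff, so extremes are at the endpoints: tariff = -1 gives output = -60; tariff = 10 gives output = -104.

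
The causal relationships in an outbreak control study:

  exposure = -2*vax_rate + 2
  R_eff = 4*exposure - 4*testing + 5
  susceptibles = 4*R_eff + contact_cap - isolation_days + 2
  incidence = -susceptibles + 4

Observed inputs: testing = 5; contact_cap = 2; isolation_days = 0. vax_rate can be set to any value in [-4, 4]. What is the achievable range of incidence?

Substituting into the R_eff equation gives R_eff = -8*vax_rate - 7.
susceptibles becomes -32*vax_rate - 24.
Substituting into the incidence equation gives incidence = 32*vax_rate + 28.
Linear in vax_rate, so extremes are at the endpoints: vax_rate = -4 gives incidence = -100; vax_rate = 4 gives incidence = 156.

-100 to 156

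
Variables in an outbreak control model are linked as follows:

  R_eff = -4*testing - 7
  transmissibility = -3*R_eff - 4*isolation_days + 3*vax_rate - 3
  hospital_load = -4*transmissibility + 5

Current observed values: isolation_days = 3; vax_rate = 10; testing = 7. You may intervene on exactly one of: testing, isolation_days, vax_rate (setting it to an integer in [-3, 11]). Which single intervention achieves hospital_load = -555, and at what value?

set isolation_days = -2

Intervening on testing: hospital_load = -48*testing - 139. Reaching -555 requires testing = 26/3, not an integer.
Intervening on isolation_days: with other inputs at their observed values, hospital_load = 16*isolation_days - 523. Solving for -555 gives isolation_days = -2, within [-3, 11].
Intervening on vax_rate: hospital_load = -12*vax_rate - 355. Reaching -555 requires vax_rate = 50/3, not an integer.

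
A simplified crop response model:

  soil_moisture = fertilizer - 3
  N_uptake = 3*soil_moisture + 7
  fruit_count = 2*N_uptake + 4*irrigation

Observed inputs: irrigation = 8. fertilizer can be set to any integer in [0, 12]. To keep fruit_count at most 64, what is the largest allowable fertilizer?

fertilizer = 6

Substituting into the N_uptake equation gives N_uptake = 3*fertilizer - 2.
Substituting into the fruit_count equation gives fruit_count = 6*fertilizer + 28.
Require 6*fertilizer + 28 ≤ 64, so fertilizer ≤ 6.
The largest integer in [0, 12] satisfying this is 6.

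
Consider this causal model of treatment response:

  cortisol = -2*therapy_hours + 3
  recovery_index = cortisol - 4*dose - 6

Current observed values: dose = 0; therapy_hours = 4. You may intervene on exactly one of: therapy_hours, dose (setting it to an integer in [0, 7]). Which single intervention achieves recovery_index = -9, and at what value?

Intervening on therapy_hours: with other inputs at their observed values, recovery_index = -2*therapy_hours - 3. Solving for -9 gives therapy_hours = 3, within [0, 7].
Intervening on dose: recovery_index = -4*dose - 11. Reaching -9 requires dose = -1/2, not an integer.

set therapy_hours = 3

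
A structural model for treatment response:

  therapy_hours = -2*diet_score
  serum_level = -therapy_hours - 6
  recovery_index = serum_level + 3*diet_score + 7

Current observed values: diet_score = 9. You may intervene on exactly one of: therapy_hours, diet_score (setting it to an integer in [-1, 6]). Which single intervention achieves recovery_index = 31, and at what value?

set diet_score = 6

Intervening on therapy_hours: recovery_index = -therapy_hours + 28. Reaching 31 requires therapy_hours = -3, outside [-1, 6].
Intervening on diet_score: with other inputs at their observed values, recovery_index = 5*diet_score + 1. Solving for 31 gives diet_score = 6, within [-1, 6].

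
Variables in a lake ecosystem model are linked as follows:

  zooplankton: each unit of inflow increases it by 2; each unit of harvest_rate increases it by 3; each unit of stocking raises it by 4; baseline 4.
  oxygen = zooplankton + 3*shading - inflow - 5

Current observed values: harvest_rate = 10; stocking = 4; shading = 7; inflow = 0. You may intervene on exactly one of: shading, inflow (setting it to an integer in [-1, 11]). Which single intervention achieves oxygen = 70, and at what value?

Intervening on shading: oxygen = 3*shading + 45. Reaching 70 requires shading = 25/3, not an integer.
Intervening on inflow: with other inputs at their observed values, oxygen = inflow + 66. Solving for 70 gives inflow = 4, within [-1, 11].

set inflow = 4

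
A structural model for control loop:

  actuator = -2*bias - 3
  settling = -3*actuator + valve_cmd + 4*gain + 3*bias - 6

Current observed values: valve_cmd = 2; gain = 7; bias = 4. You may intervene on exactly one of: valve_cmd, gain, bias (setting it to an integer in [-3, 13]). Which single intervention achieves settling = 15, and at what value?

set bias = -2

Intervening on valve_cmd: settling = valve_cmd + 67. Reaching 15 requires valve_cmd = -52, outside [-3, 13].
Intervening on gain: settling = 4*gain + 41. Reaching 15 requires gain = -13/2, not an integer.
Intervening on bias: with other inputs at their observed values, settling = 9*bias + 33. Solving for 15 gives bias = -2, within [-3, 13].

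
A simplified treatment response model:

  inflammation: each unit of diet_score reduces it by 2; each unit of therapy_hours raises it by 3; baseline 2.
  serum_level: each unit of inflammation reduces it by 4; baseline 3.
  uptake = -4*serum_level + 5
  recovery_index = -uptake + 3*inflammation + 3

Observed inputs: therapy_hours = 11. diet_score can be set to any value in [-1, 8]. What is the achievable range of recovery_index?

-471 to -237

Substituting into the inflammation equation gives inflammation = -2*diet_score + 35.
Substituting into the serum_level equation gives serum_level = 8*diet_score - 137.
Substituting into the uptake equation gives uptake = -32*diet_score + 553.
Substituting into the recovery_index equation gives recovery_index = 26*diet_score - 445.
Linear in diet_score, so extremes are at the endpoints: diet_score = -1 gives recovery_index = -471; diet_score = 8 gives recovery_index = -237.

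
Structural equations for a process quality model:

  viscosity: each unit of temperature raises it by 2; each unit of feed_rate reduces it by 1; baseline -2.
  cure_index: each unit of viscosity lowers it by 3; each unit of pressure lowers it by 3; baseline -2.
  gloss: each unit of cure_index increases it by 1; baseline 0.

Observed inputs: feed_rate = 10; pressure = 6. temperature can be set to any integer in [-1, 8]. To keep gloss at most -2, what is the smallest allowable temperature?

temperature = 3

Substituting into the viscosity equation gives viscosity = 2*temperature - 12.
cure_index becomes -6*temperature + 16.
Substituting into the gloss equation gives gloss = -6*temperature + 16.
Require -6*temperature + 16 ≤ -2, so temperature ≥ 3.
The smallest integer in [-1, 8] satisfying this is 3.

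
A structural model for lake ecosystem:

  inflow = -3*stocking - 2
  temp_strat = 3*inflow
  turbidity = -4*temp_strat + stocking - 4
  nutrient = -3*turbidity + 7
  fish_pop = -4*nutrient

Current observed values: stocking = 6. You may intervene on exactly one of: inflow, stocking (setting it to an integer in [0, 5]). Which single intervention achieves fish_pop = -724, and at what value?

set inflow = 5

Intervening on inflow: with other inputs at their observed values, fish_pop = -144*inflow - 4. Solving for -724 gives inflow = 5, within [0, 5].
Intervening on stocking: fish_pop = 444*stocking + 212. Reaching -724 requires stocking = -78/37, not an integer.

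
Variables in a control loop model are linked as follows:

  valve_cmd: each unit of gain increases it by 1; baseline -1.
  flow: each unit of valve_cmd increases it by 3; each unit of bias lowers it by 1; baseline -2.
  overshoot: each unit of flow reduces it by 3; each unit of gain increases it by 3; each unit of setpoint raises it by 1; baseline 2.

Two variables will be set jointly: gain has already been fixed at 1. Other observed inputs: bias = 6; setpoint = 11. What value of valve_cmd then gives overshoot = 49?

valve_cmd = -1

With gain held at 1:
Intervening on valve_cmd fixes its value directly, overriding its dependence on gain.
Substituting into the flow equation gives flow = 3*valve_cmd - 8.
This gives overshoot = -9*valve_cmd + 40.
Solve -9*valve_cmd + 40 = 49: valve_cmd = (49 - 40) / -9 = -1.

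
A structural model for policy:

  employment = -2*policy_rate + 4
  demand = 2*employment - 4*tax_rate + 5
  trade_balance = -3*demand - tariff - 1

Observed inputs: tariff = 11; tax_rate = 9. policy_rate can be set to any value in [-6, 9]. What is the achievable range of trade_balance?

Substituting into the demand equation gives demand = -4*policy_rate - 23.
Substituting into the trade_balance equation gives trade_balance = 12*policy_rate + 57.
Linear in policy_rate, so extremes are at the endpoints: policy_rate = -6 gives trade_balance = -15; policy_rate = 9 gives trade_balance = 165.

-15 to 165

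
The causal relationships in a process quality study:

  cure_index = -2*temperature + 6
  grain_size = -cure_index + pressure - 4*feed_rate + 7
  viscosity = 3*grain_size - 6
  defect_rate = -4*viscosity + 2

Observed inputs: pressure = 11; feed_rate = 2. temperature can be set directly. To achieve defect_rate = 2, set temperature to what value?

Substituting into the grain_size equation gives grain_size = 2*temperature + 4.
This gives viscosity = 6*temperature + 6.
Substituting into the defect_rate equation gives defect_rate = -24*temperature - 22.
Solve -24*temperature - 22 = 2: temperature = (2 + 22) / -24 = -1.

temperature = -1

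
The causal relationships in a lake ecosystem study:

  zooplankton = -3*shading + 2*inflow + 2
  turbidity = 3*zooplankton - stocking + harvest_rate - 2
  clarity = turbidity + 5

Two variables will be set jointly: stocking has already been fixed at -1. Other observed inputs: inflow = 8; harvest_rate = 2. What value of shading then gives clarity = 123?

With stocking held at -1:
Substituting into the zooplankton equation gives zooplankton = -3*shading + 18.
turbidity becomes -9*shading + 55.
So clarity = -9*shading + 60.
Solve -9*shading + 60 = 123: shading = (123 - 60) / -9 = -7.

shading = -7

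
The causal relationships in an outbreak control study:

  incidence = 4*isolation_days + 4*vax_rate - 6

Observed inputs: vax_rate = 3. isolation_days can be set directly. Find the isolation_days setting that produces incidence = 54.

isolation_days = 12

Substituting into the incidence equation gives incidence = 4*isolation_days + 6.
Solve 4*isolation_days + 6 = 54: isolation_days = (54 - 6) / 4 = 12.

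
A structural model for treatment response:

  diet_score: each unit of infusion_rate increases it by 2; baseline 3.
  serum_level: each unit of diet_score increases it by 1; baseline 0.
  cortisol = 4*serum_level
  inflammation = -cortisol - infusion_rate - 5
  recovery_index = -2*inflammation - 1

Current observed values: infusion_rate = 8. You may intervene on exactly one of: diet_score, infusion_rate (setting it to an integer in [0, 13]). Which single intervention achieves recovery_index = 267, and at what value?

set infusion_rate = 13

Intervening on diet_score: recovery_index = 8*diet_score + 25. Reaching 267 requires diet_score = 121/4, not an integer.
Intervening on infusion_rate: with other inputs at their observed values, recovery_index = 18*infusion_rate + 33. Solving for 267 gives infusion_rate = 13, within [0, 13].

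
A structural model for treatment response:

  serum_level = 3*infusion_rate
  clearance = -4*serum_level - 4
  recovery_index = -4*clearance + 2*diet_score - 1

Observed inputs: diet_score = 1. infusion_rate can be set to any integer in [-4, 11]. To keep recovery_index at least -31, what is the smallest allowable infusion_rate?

infusion_rate = -1

Substituting into the clearance equation gives clearance = -12*infusion_rate - 4.
recovery_index becomes 48*infusion_rate + 17.
Require 48*infusion_rate + 17 ≥ -31, so infusion_rate ≥ -1.
The smallest integer in [-4, 11] satisfying this is -1.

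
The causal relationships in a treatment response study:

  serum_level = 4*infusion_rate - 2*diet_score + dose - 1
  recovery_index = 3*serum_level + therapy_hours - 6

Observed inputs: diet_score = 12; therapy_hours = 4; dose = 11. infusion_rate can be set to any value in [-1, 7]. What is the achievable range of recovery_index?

Substituting into the serum_level equation gives serum_level = 4*infusion_rate - 14.
So recovery_index = 12*infusion_rate - 44.
Linear in infusion_rate, so extremes are at the endpoints: infusion_rate = -1 gives recovery_index = -56; infusion_rate = 7 gives recovery_index = 40.

-56 to 40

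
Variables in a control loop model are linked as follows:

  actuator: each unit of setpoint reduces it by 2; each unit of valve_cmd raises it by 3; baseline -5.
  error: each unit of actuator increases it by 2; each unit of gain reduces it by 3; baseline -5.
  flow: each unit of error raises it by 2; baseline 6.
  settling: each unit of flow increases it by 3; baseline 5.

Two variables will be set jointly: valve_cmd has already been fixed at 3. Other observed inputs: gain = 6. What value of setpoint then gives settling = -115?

setpoint = 2

With valve_cmd held at 3:
Substituting into the actuator equation gives actuator = -2*setpoint + 4.
Substituting into the error equation gives error = -4*setpoint - 15.
This gives flow = -8*setpoint - 24.
Substituting into the settling equation gives settling = -24*setpoint - 67.
Solve -24*setpoint - 67 = -115: setpoint = (-115 + 67) / -24 = 2.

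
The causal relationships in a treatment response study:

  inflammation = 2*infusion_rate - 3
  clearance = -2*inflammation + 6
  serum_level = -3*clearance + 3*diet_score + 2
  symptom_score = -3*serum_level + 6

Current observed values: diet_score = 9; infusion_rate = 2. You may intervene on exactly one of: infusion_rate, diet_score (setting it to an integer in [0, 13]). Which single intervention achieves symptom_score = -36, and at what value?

Intervening on infusion_rate: symptom_score = -36*infusion_rate + 27. Reaching -36 requires infusion_rate = 7/4, not an integer.
Intervening on diet_score: with other inputs at their observed values, symptom_score = -9*diet_score + 36. Solving for -36 gives diet_score = 8, within [0, 13].

set diet_score = 8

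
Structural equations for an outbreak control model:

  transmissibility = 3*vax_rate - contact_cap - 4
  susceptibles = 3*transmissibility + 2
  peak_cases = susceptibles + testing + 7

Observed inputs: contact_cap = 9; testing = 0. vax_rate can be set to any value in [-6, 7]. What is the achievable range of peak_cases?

-84 to 33

Substituting into the transmissibility equation gives transmissibility = 3*vax_rate - 13.
This gives susceptibles = 9*vax_rate - 37.
peak_cases becomes 9*vax_rate - 30.
Linear in vax_rate, so extremes are at the endpoints: vax_rate = -6 gives peak_cases = -84; vax_rate = 7 gives peak_cases = 33.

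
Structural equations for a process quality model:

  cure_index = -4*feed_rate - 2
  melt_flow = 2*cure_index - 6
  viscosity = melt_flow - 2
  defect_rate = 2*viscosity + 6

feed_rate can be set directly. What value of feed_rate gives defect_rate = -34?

Substituting into the melt_flow equation gives melt_flow = -8*feed_rate - 10.
viscosity becomes -8*feed_rate - 12.
This gives defect_rate = -16*feed_rate - 18.
Solve -16*feed_rate - 18 = -34: feed_rate = (-34 + 18) / -16 = 1.

feed_rate = 1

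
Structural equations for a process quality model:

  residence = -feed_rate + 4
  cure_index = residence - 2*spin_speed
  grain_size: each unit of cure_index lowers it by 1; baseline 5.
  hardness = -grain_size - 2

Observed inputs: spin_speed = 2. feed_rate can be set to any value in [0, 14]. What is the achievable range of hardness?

-21 to -7

Substituting into the cure_index equation gives cure_index = -feed_rate.
grain_size becomes feed_rate + 5.
Substituting into the hardness equation gives hardness = -feed_rate - 7.
Linear in feed_rate, so extremes are at the endpoints: feed_rate = 0 gives hardness = -7; feed_rate = 14 gives hardness = -21.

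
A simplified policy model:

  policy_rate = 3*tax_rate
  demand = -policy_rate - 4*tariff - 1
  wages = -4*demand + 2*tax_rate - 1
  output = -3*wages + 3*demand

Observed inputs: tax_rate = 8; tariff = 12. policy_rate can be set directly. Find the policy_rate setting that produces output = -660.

Intervening on policy_rate fixes its value directly, overriding its dependence on tax_rate.
Substituting into the demand equation gives demand = -policy_rate - 49.
Substituting into the wages equation gives wages = 4*policy_rate + 211.
So output = -15*policy_rate - 780.
Solve -15*policy_rate - 780 = -660: policy_rate = (-660 + 780) / -15 = -8.

policy_rate = -8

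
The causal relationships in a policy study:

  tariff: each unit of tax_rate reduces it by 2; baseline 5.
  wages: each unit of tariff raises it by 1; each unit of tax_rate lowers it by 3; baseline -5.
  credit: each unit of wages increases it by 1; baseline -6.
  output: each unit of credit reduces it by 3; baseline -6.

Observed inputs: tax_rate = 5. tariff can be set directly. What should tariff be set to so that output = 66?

tariff = 2

Intervening on tariff fixes its value directly, overriding its dependence on tax_rate.
Substituting into the wages equation gives wages = tariff - 20.
Substituting into the credit equation gives credit = tariff - 26.
output becomes -3*tariff + 72.
Solve -3*tariff + 72 = 66: tariff = (66 - 72) / -3 = 2.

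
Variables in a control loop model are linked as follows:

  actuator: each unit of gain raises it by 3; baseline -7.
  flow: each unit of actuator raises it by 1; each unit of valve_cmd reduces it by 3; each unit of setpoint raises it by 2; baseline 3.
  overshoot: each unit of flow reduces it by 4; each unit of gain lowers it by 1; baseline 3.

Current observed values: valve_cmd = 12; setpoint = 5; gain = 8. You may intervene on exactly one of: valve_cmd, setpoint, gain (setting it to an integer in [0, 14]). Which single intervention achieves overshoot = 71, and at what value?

set gain = 4

Intervening on valve_cmd: overshoot = 12*valve_cmd - 125. Reaching 71 requires valve_cmd = 49/3, not an integer.
Intervening on setpoint: overshoot = -8*setpoint + 59. Reaching 71 requires setpoint = -3/2, not an integer.
Intervening on gain: with other inputs at their observed values, overshoot = -13*gain + 123. Solving for 71 gives gain = 4, within [0, 14].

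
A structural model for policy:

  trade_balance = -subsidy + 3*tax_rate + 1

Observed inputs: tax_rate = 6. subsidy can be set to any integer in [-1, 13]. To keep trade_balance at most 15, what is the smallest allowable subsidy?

Substituting into the trade_balance equation gives trade_balance = -subsidy + 19.
Require -subsidy + 19 ≤ 15, so subsidy ≥ 4.
The smallest integer in [-1, 13] satisfying this is 4.

subsidy = 4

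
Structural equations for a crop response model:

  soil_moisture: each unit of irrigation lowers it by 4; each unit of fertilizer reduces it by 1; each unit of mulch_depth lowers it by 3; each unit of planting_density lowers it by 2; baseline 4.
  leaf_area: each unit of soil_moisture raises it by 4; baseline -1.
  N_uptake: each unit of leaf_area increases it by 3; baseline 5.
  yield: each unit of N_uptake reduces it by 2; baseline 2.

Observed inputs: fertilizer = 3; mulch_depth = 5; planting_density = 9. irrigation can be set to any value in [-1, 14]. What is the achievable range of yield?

670 to 2110

Substituting into the soil_moisture equation gives soil_moisture = -4*irrigation - 32.
Substituting into the leaf_area equation gives leaf_area = -16*irrigation - 129.
Substituting into the N_uptake equation gives N_uptake = -48*irrigation - 382.
So yield = 96*irrigation + 766.
Linear in irrigation, so extremes are at the endpoints: irrigation = -1 gives yield = 670; irrigation = 14 gives yield = 2110.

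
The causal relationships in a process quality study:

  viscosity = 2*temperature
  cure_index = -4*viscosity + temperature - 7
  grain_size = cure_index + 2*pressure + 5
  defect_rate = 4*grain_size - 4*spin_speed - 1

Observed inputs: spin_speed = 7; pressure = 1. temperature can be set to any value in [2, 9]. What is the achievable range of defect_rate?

-281 to -85

Substituting into the cure_index equation gives cure_index = -7*temperature - 7.
grain_size becomes -7*temperature.
This gives defect_rate = -28*temperature - 29.
Linear in temperature, so extremes are at the endpoints: temperature = 2 gives defect_rate = -85; temperature = 9 gives defect_rate = -281.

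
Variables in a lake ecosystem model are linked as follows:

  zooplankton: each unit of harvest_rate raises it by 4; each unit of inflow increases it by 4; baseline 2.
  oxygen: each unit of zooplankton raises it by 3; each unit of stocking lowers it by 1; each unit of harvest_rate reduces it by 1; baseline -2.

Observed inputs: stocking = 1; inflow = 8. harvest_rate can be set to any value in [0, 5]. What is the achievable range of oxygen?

99 to 154

Substituting into the zooplankton equation gives zooplankton = 4*harvest_rate + 34.
So oxygen = 11*harvest_rate + 99.
Linear in harvest_rate, so extremes are at the endpoints: harvest_rate = 0 gives oxygen = 99; harvest_rate = 5 gives oxygen = 154.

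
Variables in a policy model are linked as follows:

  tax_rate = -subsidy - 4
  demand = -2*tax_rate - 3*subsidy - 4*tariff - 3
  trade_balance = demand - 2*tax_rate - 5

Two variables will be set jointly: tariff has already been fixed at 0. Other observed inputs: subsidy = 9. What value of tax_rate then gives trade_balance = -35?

With tariff held at 0:
Intervening on tax_rate fixes its value directly, overriding its dependence on subsidy.
Substituting into the demand equation gives demand = -2*tax_rate - 30.
Substituting into the trade_balance equation gives trade_balance = -4*tax_rate - 35.
Solve -4*tax_rate - 35 = -35: tax_rate = (-35 + 35) / -4 = 0.

tax_rate = 0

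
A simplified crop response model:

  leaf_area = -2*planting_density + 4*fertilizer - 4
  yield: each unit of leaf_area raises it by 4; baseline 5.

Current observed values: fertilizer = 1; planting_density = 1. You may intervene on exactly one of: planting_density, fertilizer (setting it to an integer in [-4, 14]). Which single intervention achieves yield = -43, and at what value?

Intervening on planting_density: with other inputs at their observed values, yield = -8*planting_density + 5. Solving for -43 gives planting_density = 6, within [-4, 14].
Intervening on fertilizer: yield = 16*fertilizer - 19. Reaching -43 requires fertilizer = -3/2, not an integer.

set planting_density = 6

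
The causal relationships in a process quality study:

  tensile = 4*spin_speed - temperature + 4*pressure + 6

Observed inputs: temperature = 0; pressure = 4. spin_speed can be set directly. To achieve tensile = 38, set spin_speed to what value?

Substituting into the tensile equation gives tensile = 4*spin_speed + 22.
Solve 4*spin_speed + 22 = 38: spin_speed = (38 - 22) / 4 = 4.

spin_speed = 4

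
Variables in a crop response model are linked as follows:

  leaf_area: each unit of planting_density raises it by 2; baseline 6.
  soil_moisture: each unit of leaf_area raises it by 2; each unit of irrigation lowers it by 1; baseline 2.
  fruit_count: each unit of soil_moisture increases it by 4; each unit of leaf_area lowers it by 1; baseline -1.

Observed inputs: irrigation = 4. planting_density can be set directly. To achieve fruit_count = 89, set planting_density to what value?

Substituting into the soil_moisture equation gives soil_moisture = 4*planting_density + 10.
Substituting into the fruit_count equation gives fruit_count = 14*planting_density + 33.
Solve 14*planting_density + 33 = 89: planting_density = (89 - 33) / 14 = 4.

planting_density = 4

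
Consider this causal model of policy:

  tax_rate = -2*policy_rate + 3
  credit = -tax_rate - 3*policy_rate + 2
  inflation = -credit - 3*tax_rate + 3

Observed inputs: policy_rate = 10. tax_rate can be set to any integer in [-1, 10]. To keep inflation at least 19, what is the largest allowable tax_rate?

tax_rate = 6

Intervening on tax_rate fixes its value directly, overriding its dependence on policy_rate.
Substituting into the credit equation gives credit = -tax_rate - 28.
Substituting into the inflation equation gives inflation = -2*tax_rate + 31.
Require -2*tax_rate + 31 ≥ 19, so tax_rate ≤ 6.
The largest integer in [-1, 10] satisfying this is 6.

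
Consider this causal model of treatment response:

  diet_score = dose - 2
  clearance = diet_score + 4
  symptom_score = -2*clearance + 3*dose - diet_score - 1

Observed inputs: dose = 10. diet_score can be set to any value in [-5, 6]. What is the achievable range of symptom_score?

3 to 36

Intervening on diet_score fixes its value directly, overriding its dependence on dose.
Substituting into the symptom_score equation gives symptom_score = -3*diet_score + 21.
Linear in diet_score, so extremes are at the endpoints: diet_score = -5 gives symptom_score = 36; diet_score = 6 gives symptom_score = 3.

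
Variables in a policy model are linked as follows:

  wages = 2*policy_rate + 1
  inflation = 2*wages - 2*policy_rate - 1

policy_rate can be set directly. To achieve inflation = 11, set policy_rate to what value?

policy_rate = 5

Substituting into the inflation equation gives inflation = 2*policy_rate + 1.
Solve 2*policy_rate + 1 = 11: policy_rate = (11 - 1) / 2 = 5.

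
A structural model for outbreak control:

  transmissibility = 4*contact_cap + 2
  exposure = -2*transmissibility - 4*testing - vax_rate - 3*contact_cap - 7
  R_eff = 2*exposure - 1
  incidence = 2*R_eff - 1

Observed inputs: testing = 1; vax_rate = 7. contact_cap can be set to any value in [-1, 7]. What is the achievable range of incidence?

Substituting into the exposure equation gives exposure = -11*contact_cap - 22.
Substituting into the R_eff equation gives R_eff = -22*contact_cap - 45.
So incidence = -44*contact_cap - 91.
Linear in contact_cap, so extremes are at the endpoints: contact_cap = -1 gives incidence = -47; contact_cap = 7 gives incidence = -399.

-399 to -47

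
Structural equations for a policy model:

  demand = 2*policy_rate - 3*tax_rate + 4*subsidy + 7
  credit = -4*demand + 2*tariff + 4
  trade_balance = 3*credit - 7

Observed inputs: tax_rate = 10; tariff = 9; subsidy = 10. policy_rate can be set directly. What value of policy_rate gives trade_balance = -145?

policy_rate = 0

Substituting into the demand equation gives demand = 2*policy_rate + 17.
Substituting into the credit equation gives credit = -8*policy_rate - 46.
Substituting into the trade_balance equation gives trade_balance = -24*policy_rate - 145.
Solve -24*policy_rate - 145 = -145: policy_rate = (-145 + 145) / -24 = 0.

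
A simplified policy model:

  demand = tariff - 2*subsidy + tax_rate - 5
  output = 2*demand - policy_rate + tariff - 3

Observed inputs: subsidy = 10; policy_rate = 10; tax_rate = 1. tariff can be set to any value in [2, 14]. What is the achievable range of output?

Substituting into the demand equation gives demand = tariff - 24.
output becomes 3*tariff - 61.
Linear in tariff, so extremes are at the endpoints: tariff = 2 gives output = -55; tariff = 14 gives output = -19.

-55 to -19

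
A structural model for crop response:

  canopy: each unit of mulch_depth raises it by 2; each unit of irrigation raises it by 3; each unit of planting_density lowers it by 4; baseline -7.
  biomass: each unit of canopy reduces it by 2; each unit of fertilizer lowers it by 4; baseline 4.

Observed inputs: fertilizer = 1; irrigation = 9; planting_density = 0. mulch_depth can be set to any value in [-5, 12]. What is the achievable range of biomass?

-88 to -20

Substituting into the canopy equation gives canopy = 2*mulch_depth + 20.
Substituting into the biomass equation gives biomass = -4*mulch_depth - 40.
Linear in mulch_depth, so extremes are at the endpoints: mulch_depth = -5 gives biomass = -20; mulch_depth = 12 gives biomass = -88.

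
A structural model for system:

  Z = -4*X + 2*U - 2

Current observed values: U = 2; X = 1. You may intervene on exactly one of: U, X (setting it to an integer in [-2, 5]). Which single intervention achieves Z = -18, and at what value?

Intervening on U: Z = 2*U - 6. Reaching -18 requires U = -6, outside [-2, 5].
Intervening on X: with other inputs at their observed values, Z = -4*X + 2. Solving for -18 gives X = 5, within [-2, 5].

set X = 5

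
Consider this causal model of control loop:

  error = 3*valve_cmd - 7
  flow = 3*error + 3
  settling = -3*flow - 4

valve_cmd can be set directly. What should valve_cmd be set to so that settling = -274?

Substituting into the flow equation gives flow = 9*valve_cmd - 18.
This gives settling = -27*valve_cmd + 50.
Solve -27*valve_cmd + 50 = -274: valve_cmd = (-274 - 50) / -27 = 12.

valve_cmd = 12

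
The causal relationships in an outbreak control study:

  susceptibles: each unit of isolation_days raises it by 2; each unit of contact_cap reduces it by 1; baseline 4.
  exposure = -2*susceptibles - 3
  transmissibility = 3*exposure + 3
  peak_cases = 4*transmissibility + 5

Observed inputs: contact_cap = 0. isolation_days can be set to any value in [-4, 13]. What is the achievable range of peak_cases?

-739 to 77

Substituting into the susceptibles equation gives susceptibles = 2*isolation_days + 4.
Substituting into the exposure equation gives exposure = -4*isolation_days - 11.
This gives transmissibility = -12*isolation_days - 30.
This gives peak_cases = -48*isolation_days - 115.
Linear in isolation_days, so extremes are at the endpoints: isolation_days = -4 gives peak_cases = 77; isolation_days = 13 gives peak_cases = -739.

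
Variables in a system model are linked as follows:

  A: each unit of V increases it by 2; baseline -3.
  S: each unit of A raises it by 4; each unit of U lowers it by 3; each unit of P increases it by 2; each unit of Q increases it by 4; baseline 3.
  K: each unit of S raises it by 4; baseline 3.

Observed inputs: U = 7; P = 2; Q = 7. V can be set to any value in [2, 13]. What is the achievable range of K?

Substituting into the S equation gives S = 8*V + 2.
K becomes 32*V + 11.
Linear in V, so extremes are at the endpoints: V = 2 gives K = 75; V = 13 gives K = 427.

75 to 427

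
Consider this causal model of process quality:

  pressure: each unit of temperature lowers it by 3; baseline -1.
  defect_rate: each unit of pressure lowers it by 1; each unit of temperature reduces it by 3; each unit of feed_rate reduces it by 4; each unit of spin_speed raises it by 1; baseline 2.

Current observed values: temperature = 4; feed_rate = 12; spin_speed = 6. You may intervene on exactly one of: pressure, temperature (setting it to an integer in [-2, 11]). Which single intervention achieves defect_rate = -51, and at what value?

set pressure = -1

Intervening on pressure: with other inputs at their observed values, defect_rate = -pressure - 52. Solving for -51 gives pressure = -1, within [-2, 11].
Intervening on temperature: the paths from temperature to defect_rate cancel (net effect zero), leaving defect_rate = -39; -51 is unreachable this way.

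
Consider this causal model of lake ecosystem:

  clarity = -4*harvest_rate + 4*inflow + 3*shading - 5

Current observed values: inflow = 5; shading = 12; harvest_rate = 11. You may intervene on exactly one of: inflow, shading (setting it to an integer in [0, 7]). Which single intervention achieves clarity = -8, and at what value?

Intervening on inflow: clarity = 4*inflow - 13. Reaching -8 requires inflow = 5/4, not an integer.
Intervening on shading: with other inputs at their observed values, clarity = 3*shading - 29. Solving for -8 gives shading = 7, within [0, 7].

set shading = 7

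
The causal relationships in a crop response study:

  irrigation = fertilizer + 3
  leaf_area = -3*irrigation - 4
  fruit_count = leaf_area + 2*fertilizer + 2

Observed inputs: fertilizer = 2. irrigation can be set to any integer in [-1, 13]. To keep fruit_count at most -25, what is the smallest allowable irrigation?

irrigation = 9

Intervening on irrigation fixes its value directly, overriding its dependence on fertilizer.
Substituting into the fruit_count equation gives fruit_count = -3*irrigation + 2.
Require -3*irrigation + 2 ≤ -25, so irrigation ≥ 9.
The smallest integer in [-1, 13] satisfying this is 9.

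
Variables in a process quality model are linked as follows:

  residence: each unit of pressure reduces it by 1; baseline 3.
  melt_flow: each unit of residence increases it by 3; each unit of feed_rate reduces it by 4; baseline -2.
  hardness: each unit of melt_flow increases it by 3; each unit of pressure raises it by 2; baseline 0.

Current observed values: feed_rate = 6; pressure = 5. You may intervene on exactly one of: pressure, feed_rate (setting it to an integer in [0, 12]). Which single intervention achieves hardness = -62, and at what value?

set feed_rate = 4

Intervening on pressure: hardness = -7*pressure - 51. Reaching -62 requires pressure = 11/7, not an integer.
Intervening on feed_rate: with other inputs at their observed values, hardness = -12*feed_rate - 14. Solving for -62 gives feed_rate = 4, within [0, 12].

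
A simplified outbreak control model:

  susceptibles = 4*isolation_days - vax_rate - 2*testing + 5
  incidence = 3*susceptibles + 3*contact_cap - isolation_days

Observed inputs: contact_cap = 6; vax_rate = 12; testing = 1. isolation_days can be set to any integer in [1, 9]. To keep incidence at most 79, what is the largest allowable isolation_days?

Substituting into the susceptibles equation gives susceptibles = 4*isolation_days - 9.
Substituting into the incidence equation gives incidence = 11*isolation_days - 9.
Require 11*isolation_days - 9 ≤ 79, so isolation_days ≤ 8.
The largest integer in [1, 9] satisfying this is 8.

isolation_days = 8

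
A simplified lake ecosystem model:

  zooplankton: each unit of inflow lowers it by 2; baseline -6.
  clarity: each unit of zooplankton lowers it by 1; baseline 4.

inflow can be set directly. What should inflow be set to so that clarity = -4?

Substituting into the clarity equation gives clarity = 2*inflow + 10.
Solve 2*inflow + 10 = -4: inflow = (-4 - 10) / 2 = -7.

inflow = -7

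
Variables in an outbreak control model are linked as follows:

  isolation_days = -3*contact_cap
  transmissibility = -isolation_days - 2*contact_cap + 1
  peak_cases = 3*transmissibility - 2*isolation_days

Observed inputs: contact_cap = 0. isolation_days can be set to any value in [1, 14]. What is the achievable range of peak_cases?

Intervening on isolation_days fixes its value directly, overriding its dependence on contact_cap.
Substituting into the transmissibility equation gives transmissibility = -isolation_days + 1.
So peak_cases = -5*isolation_days + 3.
Linear in isolation_days, so extremes are at the endpoints: isolation_days = 1 gives peak_cases = -2; isolation_days = 14 gives peak_cases = -67.

-67 to -2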